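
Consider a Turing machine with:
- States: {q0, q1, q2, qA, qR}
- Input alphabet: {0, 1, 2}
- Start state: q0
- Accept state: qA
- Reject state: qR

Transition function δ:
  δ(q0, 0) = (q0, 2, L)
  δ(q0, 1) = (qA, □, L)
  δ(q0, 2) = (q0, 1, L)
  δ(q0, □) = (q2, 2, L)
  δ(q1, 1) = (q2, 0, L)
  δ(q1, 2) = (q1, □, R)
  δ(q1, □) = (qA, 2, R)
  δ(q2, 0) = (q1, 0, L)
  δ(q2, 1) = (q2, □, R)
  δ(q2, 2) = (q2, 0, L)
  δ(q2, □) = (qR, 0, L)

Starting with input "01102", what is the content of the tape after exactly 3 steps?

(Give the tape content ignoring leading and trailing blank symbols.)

Execution trace:
Initial: [q0]01102
Step 1: δ(q0, 0) = (q0, 2, L) → [q0]□21102
Step 2: δ(q0, □) = (q2, 2, L) → [q2]□221102
Step 3: δ(q2, □) = (qR, 0, L) → [qR]□0221102

The machine reaches the reject state qR and halts.

After 3 steps, the tape (ignoring leading/trailing blanks) is: 0221102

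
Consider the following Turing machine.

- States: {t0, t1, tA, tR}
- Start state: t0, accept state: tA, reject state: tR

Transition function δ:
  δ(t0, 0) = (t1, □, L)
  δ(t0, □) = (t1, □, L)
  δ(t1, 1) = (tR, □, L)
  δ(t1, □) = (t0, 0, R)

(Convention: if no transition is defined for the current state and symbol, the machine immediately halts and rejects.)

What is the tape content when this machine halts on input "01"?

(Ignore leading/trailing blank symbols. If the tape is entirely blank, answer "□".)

Execution trace:
Initial: [t0]01
Step 1: δ(t0, 0) = (t1, □, L) → [t1]□□1
Step 2: δ(t1, □) = (t0, 0, R) → 0[t0]□1
Step 3: δ(t0, □) = (t1, □, L) → [t1]0□1

No transition is defined for δ(t1, 0). By convention the machine halts and rejects.

Final tape (ignoring leading/trailing blanks): 0□1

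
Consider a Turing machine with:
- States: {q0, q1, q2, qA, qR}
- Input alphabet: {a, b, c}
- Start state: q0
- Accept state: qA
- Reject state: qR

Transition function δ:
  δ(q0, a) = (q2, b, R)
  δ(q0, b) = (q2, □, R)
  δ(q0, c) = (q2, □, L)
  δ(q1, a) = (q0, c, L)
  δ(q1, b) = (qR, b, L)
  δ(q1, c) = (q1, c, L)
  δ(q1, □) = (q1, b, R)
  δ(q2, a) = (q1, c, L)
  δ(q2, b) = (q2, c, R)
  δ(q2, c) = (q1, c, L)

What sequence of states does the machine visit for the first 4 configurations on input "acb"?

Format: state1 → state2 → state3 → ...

Execution trace:
Initial: [q0]acb
Step 1: δ(q0, a) = (q2, b, R) → b[q2]cb
Step 2: δ(q2, c) = (q1, c, L) → [q1]bcb
Step 3: δ(q1, b) = (qR, b, L) → [qR]□bcb

The machine reaches the reject state qR and halts.

State sequence: q0 → q2 → q1 → qR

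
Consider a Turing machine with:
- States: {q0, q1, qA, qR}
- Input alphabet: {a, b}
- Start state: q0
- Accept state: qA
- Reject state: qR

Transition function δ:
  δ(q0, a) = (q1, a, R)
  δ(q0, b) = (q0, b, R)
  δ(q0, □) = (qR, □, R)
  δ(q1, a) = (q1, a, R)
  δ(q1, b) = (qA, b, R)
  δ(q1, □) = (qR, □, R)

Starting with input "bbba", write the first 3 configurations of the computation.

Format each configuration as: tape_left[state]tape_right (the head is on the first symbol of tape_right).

Transitions applied:
Step 1: δ(q0, b) = (q0, b, R)
Step 2: δ(q0, b) = (q0, b, R)

The first 3 configurations are:
[q0]bbba ⊢ b[q0]bba ⊢ bb[q0]ba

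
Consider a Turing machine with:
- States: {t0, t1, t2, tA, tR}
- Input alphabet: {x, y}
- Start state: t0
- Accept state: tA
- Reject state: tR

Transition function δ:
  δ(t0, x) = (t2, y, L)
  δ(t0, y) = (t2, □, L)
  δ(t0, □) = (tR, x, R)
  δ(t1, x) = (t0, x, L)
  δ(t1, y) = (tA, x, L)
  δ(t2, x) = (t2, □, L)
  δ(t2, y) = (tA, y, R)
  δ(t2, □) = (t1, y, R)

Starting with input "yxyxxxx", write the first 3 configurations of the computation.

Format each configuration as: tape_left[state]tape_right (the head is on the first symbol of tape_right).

Transitions applied:
Step 1: δ(t0, y) = (t2, □, L)
Step 2: δ(t2, □) = (t1, y, R)

The first 3 configurations are:
[t0]yxyxxxx ⊢ [t2]□□xyxxxx ⊢ y[t1]□xyxxxx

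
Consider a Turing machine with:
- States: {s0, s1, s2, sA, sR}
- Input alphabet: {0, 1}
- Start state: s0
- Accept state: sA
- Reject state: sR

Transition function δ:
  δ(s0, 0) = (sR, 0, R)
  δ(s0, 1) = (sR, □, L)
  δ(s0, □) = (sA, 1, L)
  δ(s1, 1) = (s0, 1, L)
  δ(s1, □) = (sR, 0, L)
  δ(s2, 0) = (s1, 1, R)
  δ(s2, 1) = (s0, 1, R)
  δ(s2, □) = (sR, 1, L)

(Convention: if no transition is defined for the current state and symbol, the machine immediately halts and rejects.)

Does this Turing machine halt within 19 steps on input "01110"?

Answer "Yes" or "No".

Execution trace:
Initial: [s0]01110
Step 1: δ(s0, 0) = (sR, 0, R) → 0[sR]1110

The machine reaches the reject state sR and halts.
The machine halted after 1 step (within the 19-step bound).

Answer: Yes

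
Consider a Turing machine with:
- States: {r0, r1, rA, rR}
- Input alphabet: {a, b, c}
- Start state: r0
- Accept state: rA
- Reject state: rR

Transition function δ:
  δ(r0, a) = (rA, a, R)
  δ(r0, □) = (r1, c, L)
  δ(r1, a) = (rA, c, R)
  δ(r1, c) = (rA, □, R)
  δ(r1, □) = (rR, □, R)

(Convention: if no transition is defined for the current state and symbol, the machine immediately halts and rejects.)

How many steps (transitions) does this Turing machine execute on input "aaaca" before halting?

Execution trace:
Initial: [r0]aaaca
Step 1: δ(r0, a) = (rA, a, R) → a[rA]aaca

The machine reaches the accept state rA and halts.

The machine executed 1 step before halting.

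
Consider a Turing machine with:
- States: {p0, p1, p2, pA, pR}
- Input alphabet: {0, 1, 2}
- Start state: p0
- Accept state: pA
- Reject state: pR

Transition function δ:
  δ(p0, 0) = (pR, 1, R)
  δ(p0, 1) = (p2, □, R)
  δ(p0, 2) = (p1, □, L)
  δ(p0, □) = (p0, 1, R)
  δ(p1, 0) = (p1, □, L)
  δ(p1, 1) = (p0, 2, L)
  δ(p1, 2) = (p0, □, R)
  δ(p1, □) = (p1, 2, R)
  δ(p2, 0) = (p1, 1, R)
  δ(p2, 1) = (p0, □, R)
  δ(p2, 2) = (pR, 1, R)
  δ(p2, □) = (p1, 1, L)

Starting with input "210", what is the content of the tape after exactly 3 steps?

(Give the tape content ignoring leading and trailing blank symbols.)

Execution trace:
Initial: [p0]210
Step 1: δ(p0, 2) = (p1, □, L) → [p1]□□10
Step 2: δ(p1, □) = (p1, 2, R) → 2[p1]□10
Step 3: δ(p1, □) = (p1, 2, R) → 22[p1]10

After 3 steps, the tape (ignoring leading/trailing blanks) is: 2210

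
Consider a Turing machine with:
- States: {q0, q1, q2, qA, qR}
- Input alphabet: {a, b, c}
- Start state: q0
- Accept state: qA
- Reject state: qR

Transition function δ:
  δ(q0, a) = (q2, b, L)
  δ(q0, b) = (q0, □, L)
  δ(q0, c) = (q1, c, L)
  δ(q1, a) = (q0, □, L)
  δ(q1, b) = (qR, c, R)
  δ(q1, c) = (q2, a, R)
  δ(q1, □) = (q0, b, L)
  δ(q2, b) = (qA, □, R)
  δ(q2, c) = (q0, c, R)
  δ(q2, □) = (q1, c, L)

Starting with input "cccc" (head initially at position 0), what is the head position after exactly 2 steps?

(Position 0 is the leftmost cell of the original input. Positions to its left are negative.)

Execution trace (head position shown):
Step 0: [q0]cccc  (head at position 0)
Step 1: move left → [q1]□cccc  (head at position -1)
Step 2: move left → [q0]□bcccc  (head at position -2)

After 2 steps, the head is at position -2.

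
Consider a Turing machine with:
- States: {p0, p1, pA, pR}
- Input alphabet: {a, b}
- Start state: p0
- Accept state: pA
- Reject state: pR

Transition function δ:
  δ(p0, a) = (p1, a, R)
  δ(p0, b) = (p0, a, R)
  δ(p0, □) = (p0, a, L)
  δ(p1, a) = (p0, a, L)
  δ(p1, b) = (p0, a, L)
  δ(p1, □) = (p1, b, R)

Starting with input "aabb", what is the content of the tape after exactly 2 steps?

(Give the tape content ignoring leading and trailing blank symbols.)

Execution trace:
Initial: [p0]aabb
Step 1: δ(p0, a) = (p1, a, R) → a[p1]abb
Step 2: δ(p1, a) = (p0, a, L) → [p0]aabb

After 2 steps, the tape (ignoring leading/trailing blanks) is: aabb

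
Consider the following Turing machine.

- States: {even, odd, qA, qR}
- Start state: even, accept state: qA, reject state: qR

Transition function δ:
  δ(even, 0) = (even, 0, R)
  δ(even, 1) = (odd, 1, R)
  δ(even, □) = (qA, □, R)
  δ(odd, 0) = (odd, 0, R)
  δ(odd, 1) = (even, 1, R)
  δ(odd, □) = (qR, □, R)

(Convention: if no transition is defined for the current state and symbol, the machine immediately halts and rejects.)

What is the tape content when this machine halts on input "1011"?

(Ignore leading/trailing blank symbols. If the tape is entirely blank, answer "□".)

Execution trace:
Initial: [even]1011
Step 1: δ(even, 1) = (odd, 1, R) → 1[odd]011
Step 2: δ(odd, 0) = (odd, 0, R) → 10[odd]11
Step 3: δ(odd, 1) = (even, 1, R) → 101[even]1
Step 4: δ(even, 1) = (odd, 1, R) → 1011[odd]□
Step 5: δ(odd, □) = (qR, □, R) → 1011□[qR]□

The machine reaches the reject state qR and halts.

Final tape (ignoring leading/trailing blanks): 1011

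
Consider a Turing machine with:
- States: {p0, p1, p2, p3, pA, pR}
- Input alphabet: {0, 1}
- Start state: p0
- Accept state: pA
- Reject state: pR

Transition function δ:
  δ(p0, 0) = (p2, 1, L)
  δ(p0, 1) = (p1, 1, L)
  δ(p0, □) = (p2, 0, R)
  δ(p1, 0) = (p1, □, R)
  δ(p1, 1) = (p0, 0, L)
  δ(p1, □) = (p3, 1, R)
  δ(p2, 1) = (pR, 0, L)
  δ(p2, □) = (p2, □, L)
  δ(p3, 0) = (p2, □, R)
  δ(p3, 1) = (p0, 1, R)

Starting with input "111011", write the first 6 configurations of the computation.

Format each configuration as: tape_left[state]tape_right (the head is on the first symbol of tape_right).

Transitions applied:
Step 1: δ(p0, 1) = (p1, 1, L)
Step 2: δ(p1, □) = (p3, 1, R)
Step 3: δ(p3, 1) = (p0, 1, R)
Step 4: δ(p0, 1) = (p1, 1, L)
Step 5: δ(p1, 1) = (p0, 0, L)

The first 6 configurations are:
[p0]111011 ⊢ [p1]□111011 ⊢ 1[p3]111011 ⊢ 11[p0]11011 ⊢ 1[p1]111011 ⊢ [p0]1011011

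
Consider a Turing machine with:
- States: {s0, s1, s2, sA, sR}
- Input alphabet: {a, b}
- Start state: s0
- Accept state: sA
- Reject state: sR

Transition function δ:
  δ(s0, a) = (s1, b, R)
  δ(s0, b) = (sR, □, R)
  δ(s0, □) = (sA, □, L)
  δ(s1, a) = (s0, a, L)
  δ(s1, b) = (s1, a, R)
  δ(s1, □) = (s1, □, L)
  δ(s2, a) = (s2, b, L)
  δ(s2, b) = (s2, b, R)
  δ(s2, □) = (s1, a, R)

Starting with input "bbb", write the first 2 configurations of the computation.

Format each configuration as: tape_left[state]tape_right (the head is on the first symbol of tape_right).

Transitions applied:
Step 1: δ(s0, b) = (sR, □, R)

The first 2 configurations are:
[s0]bbb ⊢ □[sR]bb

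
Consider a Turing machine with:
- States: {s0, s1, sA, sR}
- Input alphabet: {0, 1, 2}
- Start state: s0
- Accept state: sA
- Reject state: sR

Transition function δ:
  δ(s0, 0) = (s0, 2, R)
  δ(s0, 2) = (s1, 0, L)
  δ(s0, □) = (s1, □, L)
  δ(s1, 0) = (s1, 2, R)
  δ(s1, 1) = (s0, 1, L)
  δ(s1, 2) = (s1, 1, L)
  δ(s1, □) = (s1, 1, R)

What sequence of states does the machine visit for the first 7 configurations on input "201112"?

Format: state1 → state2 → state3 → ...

Execution trace:
Initial: [s0]201112
Step 1: δ(s0, 2) = (s1, 0, L) → [s1]□001112
Step 2: δ(s1, □) = (s1, 1, R) → 1[s1]001112
Step 3: δ(s1, 0) = (s1, 2, R) → 12[s1]01112
Step 4: δ(s1, 0) = (s1, 2, R) → 122[s1]1112
Step 5: δ(s1, 1) = (s0, 1, L) → 12[s0]21112
Step 6: δ(s0, 2) = (s1, 0, L) → 1[s1]201112

State sequence: s0 → s1 → s1 → s1 → s1 → s0 → s1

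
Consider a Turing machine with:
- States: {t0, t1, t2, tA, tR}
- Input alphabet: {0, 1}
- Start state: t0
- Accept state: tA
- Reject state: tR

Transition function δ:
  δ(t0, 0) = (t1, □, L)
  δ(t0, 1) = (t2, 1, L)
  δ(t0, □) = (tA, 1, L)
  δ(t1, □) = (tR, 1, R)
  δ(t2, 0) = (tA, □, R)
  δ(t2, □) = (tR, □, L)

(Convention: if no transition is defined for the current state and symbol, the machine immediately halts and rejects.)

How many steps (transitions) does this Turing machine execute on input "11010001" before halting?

Execution trace:
Initial: [t0]11010001
Step 1: δ(t0, 1) = (t2, 1, L) → [t2]□11010001
Step 2: δ(t2, □) = (tR, □, L) → [tR]□□11010001

The machine reaches the reject state tR and halts.

The machine executed 2 steps before halting.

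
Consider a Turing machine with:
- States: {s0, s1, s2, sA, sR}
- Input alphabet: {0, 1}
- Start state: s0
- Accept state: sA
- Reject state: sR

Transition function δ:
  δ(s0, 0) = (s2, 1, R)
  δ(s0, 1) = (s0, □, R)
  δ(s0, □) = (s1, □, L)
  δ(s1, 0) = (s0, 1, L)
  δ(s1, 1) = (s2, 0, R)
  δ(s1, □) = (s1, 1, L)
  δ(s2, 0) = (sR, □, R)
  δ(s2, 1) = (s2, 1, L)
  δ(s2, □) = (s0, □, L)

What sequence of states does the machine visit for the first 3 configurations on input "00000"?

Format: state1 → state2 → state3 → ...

Execution trace:
Initial: [s0]00000
Step 1: δ(s0, 0) = (s2, 1, R) → 1[s2]0000
Step 2: δ(s2, 0) = (sR, □, R) → 1□[sR]000

The machine reaches the reject state sR and halts.

State sequence: s0 → s2 → sR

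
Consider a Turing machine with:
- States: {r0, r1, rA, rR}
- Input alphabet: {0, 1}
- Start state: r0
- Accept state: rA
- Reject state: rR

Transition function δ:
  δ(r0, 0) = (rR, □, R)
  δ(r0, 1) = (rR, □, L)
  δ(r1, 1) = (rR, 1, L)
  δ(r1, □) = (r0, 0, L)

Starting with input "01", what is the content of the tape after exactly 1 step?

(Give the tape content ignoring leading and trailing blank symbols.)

Execution trace:
Initial: [r0]01
Step 1: δ(r0, 0) = (rR, □, R) → □[rR]1

The machine reaches the reject state rR and halts.

After 1 step, the tape (ignoring leading/trailing blanks) is: 1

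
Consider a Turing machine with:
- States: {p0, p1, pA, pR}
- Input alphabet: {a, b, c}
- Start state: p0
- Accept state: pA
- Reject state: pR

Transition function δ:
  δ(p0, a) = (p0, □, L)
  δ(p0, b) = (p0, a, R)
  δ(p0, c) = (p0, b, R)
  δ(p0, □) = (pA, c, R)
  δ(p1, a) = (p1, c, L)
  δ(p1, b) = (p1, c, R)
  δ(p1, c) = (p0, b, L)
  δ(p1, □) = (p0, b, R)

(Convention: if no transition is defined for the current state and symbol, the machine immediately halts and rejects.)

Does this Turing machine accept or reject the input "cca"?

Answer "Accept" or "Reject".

Execution trace:
Initial: [p0]cca
Step 1: δ(p0, c) = (p0, b, R) → b[p0]ca
Step 2: δ(p0, c) = (p0, b, R) → bb[p0]a
Step 3: δ(p0, a) = (p0, □, L) → b[p0]b□
Step 4: δ(p0, b) = (p0, a, R) → ba[p0]□
Step 5: δ(p0, □) = (pA, c, R) → bac[pA]□

The machine reaches the accept state pA and halts.

Answer: Accept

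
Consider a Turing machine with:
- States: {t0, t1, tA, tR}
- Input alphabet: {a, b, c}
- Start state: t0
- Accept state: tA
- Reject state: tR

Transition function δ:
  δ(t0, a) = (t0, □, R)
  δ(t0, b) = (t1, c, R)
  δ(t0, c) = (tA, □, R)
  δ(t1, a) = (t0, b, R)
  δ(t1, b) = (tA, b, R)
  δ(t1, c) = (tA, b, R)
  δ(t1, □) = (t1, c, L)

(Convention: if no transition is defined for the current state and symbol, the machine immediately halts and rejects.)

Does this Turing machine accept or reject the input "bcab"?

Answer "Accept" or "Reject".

Execution trace:
Initial: [t0]bcab
Step 1: δ(t0, b) = (t1, c, R) → c[t1]cab
Step 2: δ(t1, c) = (tA, b, R) → cb[tA]ab

The machine reaches the accept state tA and halts.

Answer: Accept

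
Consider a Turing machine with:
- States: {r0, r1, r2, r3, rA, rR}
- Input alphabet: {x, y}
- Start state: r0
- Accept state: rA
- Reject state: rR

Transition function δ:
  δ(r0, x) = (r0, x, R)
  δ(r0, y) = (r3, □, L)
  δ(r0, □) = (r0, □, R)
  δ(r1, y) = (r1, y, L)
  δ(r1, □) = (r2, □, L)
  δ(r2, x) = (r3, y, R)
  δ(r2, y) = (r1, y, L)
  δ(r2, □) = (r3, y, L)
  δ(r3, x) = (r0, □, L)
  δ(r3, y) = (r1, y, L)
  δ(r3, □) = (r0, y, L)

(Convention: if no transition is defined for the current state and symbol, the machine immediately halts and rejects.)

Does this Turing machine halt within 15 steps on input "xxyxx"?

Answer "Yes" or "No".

Execution trace:
Initial: [r0]xxyxx
Step 1: δ(r0, x) = (r0, x, R) → x[r0]xyxx
Step 2: δ(r0, x) = (r0, x, R) → xx[r0]yxx
Step 3: δ(r0, y) = (r3, □, L) → x[r3]x□xx
Step 4: δ(r3, x) = (r0, □, L) → [r0]x□□xx
Step 5: δ(r0, x) = (r0, x, R) → x[r0]□□xx
Step 6: δ(r0, □) = (r0, □, R) → x□[r0]□xx
Step 7: δ(r0, □) = (r0, □, R) → x□□[r0]xx
Step 8: δ(r0, x) = (r0, x, R) → x□□x[r0]x
Step 9: δ(r0, x) = (r0, x, R) → x□□xx[r0]□
Step 10: δ(r0, □) = (r0, □, R) → x□□xx□[r0]□
Step 11: δ(r0, □) = (r0, □, R) → x□□xx□□[r0]□
Step 12: δ(r0, □) = (r0, □, R) → x□□xx□□□[r0]□
Step 13: δ(r0, □) = (r0, □, R) → x□□xx□□□□[r0]□
Step 14: δ(r0, □) = (r0, □, R) → x□□xx□□□□□[r0]□
Step 15: δ(r0, □) = (r0, □, R) → x□□xx□□□□□□[r0]□

The machine has not reached a halting state after 15 steps.
The machine did not halt within the 15-step bound.

Answer: No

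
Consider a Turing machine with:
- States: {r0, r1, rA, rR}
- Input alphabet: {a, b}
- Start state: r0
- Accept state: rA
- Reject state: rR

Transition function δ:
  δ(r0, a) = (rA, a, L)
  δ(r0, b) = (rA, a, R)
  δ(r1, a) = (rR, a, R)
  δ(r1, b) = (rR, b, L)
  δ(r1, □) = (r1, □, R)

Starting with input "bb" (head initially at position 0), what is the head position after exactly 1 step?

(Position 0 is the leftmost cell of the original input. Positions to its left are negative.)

Execution trace (head position shown):
Step 0: [r0]bb  (head at position 0)
Step 1: move right → a[rA]b  (head at position 1)

After 1 step, the head is at position 1.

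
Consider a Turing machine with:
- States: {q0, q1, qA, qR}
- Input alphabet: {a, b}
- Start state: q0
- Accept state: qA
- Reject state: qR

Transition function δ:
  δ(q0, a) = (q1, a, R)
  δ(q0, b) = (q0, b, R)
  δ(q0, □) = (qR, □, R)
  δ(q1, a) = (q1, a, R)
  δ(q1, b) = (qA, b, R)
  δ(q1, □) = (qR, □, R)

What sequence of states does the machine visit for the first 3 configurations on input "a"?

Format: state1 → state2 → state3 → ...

Execution trace:
Initial: [q0]a
Step 1: δ(q0, a) = (q1, a, R) → a[q1]□
Step 2: δ(q1, □) = (qR, □, R) → a□[qR]□

The machine reaches the reject state qR and halts.

State sequence: q0 → q1 → qR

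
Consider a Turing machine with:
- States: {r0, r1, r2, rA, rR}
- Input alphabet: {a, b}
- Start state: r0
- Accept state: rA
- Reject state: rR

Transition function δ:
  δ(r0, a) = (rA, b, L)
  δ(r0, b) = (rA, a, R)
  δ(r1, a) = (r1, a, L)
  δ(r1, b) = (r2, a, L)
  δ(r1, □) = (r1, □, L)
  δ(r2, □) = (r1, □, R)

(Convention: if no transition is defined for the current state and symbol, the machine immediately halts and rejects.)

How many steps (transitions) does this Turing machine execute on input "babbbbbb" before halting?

Execution trace:
Initial: [r0]babbbbbb
Step 1: δ(r0, b) = (rA, a, R) → a[rA]abbbbbb

The machine reaches the accept state rA and halts.

The machine executed 1 step before halting.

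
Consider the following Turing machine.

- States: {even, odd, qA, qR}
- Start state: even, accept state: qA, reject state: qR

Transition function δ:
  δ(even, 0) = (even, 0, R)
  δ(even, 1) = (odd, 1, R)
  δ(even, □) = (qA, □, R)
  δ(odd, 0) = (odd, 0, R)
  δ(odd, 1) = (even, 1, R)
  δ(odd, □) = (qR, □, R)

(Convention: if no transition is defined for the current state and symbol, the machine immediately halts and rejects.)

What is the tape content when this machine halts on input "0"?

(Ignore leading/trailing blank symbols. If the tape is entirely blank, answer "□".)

Execution trace:
Initial: [even]0
Step 1: δ(even, 0) = (even, 0, R) → 0[even]□
Step 2: δ(even, □) = (qA, □, R) → 0□[qA]□

The machine reaches the accept state qA and halts.

Final tape (ignoring leading/trailing blanks): 0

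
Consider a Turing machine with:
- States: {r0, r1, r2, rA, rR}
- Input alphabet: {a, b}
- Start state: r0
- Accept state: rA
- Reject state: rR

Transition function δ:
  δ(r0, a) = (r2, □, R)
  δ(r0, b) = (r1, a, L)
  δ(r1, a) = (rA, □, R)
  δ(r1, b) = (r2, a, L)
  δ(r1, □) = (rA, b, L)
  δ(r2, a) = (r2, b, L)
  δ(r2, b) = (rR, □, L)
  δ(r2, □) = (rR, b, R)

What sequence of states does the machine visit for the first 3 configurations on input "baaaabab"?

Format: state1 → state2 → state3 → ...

Execution trace:
Initial: [r0]baaaabab
Step 1: δ(r0, b) = (r1, a, L) → [r1]□aaaaabab
Step 2: δ(r1, □) = (rA, b, L) → [rA]□baaaaabab

The machine reaches the accept state rA and halts.

State sequence: r0 → r1 → rA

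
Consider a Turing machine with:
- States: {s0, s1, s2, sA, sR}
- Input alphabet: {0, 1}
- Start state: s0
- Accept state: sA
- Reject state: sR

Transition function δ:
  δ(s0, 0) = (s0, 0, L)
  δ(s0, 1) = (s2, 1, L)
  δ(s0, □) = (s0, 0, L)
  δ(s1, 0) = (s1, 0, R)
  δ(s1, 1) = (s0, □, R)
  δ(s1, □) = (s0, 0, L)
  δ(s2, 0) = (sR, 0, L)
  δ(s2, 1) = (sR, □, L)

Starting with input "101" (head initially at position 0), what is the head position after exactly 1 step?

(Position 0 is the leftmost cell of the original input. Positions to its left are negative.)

Execution trace (head position shown):
Step 0: [s0]101  (head at position 0)
Step 1: move left → [s2]□101  (head at position -1)

After 1 step, the head is at position -1.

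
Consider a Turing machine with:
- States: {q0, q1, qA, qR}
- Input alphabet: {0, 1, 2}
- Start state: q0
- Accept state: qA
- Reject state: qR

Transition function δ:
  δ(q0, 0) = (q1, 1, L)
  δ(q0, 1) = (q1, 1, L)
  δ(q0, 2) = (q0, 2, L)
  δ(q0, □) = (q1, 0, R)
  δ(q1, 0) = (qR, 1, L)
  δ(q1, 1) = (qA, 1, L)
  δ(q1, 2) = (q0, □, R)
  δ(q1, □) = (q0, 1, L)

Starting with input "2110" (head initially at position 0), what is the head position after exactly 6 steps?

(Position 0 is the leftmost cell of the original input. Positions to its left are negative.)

Execution trace (head position shown):
Step 0: [q0]2110  (head at position 0)
Step 1: move left → [q0]□2110  (head at position -1)
Step 2: move right → 0[q1]2110  (head at position 0)
Step 3: move right → 0□[q0]110  (head at position 1)
Step 4: move left → 0[q1]□110  (head at position 0)
Step 5: move left → [q0]01110  (head at position -1)
Step 6: move left → [q1]□11110  (head at position -2)

After 6 steps, the head is at position -2.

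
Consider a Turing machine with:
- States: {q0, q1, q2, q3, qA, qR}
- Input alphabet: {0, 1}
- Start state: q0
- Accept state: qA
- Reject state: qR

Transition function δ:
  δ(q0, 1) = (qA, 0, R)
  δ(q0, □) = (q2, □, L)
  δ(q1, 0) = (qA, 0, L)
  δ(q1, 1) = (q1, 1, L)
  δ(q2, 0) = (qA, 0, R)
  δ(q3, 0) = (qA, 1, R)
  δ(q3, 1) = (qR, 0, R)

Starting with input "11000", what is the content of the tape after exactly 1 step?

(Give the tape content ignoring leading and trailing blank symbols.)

Execution trace:
Initial: [q0]11000
Step 1: δ(q0, 1) = (qA, 0, R) → 0[qA]1000

The machine reaches the accept state qA and halts.

After 1 step, the tape (ignoring leading/trailing blanks) is: 01000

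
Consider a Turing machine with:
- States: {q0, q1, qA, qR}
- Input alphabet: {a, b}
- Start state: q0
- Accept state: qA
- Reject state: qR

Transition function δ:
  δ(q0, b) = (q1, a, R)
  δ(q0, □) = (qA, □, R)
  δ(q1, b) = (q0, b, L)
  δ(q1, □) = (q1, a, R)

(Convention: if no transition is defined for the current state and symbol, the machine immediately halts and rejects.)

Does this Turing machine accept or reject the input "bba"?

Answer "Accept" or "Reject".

Execution trace:
Initial: [q0]bba
Step 1: δ(q0, b) = (q1, a, R) → a[q1]ba
Step 2: δ(q1, b) = (q0, b, L) → [q0]aba

No transition is defined for δ(q0, a). By convention the machine halts and rejects.

Answer: Reject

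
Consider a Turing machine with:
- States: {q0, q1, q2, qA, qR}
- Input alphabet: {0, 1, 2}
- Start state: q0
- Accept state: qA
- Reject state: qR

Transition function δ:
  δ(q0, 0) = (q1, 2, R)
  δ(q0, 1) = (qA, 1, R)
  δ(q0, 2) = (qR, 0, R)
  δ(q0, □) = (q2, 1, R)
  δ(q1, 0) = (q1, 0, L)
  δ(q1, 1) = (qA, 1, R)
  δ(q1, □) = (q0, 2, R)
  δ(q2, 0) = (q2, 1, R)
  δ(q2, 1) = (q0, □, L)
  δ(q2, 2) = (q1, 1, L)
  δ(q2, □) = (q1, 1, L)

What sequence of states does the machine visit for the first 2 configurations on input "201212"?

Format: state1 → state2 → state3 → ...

Execution trace:
Initial: [q0]201212
Step 1: δ(q0, 2) = (qR, 0, R) → 0[qR]01212

The machine reaches the reject state qR and halts.

State sequence: q0 → qR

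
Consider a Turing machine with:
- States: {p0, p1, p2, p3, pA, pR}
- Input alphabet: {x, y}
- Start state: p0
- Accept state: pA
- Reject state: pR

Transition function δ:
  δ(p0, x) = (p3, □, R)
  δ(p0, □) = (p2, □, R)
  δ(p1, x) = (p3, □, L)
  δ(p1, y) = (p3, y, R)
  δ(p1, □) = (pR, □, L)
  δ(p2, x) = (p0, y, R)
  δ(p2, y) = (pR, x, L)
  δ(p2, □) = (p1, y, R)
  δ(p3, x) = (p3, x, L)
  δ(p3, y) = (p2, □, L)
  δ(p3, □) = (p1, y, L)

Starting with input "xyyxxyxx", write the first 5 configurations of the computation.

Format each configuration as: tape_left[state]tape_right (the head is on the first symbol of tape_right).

Transitions applied:
Step 1: δ(p0, x) = (p3, □, R)
Step 2: δ(p3, y) = (p2, □, L)
Step 3: δ(p2, □) = (p1, y, R)
Step 4: δ(p1, □) = (pR, □, L)

The first 5 configurations are:
[p0]xyyxxyxx ⊢ □[p3]yyxxyxx ⊢ [p2]□□yxxyxx ⊢ y[p1]□yxxyxx ⊢ [pR]y□yxxyxx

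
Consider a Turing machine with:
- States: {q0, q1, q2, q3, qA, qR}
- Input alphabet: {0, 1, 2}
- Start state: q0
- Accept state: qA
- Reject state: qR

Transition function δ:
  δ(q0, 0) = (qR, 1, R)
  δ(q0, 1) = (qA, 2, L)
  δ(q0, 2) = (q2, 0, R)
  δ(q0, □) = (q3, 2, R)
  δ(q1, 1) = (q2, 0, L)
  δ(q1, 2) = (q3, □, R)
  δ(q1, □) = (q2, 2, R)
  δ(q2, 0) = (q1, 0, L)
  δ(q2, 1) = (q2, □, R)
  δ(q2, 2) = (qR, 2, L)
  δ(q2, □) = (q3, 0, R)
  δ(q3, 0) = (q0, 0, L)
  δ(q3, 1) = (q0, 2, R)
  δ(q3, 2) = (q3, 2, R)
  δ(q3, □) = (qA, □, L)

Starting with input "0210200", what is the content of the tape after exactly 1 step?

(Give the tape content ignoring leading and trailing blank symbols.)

Execution trace:
Initial: [q0]0210200
Step 1: δ(q0, 0) = (qR, 1, R) → 1[qR]210200

The machine reaches the reject state qR and halts.

After 1 step, the tape (ignoring leading/trailing blanks) is: 1210200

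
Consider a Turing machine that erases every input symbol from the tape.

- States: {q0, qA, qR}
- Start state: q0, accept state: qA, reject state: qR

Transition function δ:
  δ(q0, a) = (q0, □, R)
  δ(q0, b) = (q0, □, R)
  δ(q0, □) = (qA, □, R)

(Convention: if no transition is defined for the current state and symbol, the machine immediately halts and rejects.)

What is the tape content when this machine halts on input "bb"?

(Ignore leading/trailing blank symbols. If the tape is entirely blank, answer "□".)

Execution trace:
Initial: [q0]bb
Step 1: δ(q0, b) = (q0, □, R) → □[q0]b
Step 2: δ(q0, b) = (q0, □, R) → □□[q0]□
Step 3: δ(q0, □) = (qA, □, R) → □□□[qA]□

The machine reaches the accept state qA and halts.

Final tape (ignoring leading/trailing blanks): □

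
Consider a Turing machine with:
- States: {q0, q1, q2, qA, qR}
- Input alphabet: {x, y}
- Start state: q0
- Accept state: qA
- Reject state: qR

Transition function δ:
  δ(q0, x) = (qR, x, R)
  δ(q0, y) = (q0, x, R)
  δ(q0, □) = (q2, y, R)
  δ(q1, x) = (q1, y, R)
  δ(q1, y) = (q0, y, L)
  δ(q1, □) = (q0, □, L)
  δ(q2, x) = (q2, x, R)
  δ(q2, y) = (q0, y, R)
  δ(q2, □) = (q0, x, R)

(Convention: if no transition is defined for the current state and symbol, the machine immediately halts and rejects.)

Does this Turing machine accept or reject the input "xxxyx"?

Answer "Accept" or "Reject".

Execution trace:
Initial: [q0]xxxyx
Step 1: δ(q0, x) = (qR, x, R) → x[qR]xxyx

The machine reaches the reject state qR and halts.

Answer: Reject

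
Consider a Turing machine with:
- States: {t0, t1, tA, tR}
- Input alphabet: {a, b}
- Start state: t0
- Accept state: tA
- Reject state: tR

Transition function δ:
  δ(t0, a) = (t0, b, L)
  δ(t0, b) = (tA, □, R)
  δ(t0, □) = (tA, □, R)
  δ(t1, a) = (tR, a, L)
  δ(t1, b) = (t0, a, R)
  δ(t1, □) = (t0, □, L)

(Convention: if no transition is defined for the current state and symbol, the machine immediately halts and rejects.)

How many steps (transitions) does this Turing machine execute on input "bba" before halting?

Execution trace:
Initial: [t0]bba
Step 1: δ(t0, b) = (tA, □, R) → □[tA]ba

The machine reaches the accept state tA and halts.

The machine executed 1 step before halting.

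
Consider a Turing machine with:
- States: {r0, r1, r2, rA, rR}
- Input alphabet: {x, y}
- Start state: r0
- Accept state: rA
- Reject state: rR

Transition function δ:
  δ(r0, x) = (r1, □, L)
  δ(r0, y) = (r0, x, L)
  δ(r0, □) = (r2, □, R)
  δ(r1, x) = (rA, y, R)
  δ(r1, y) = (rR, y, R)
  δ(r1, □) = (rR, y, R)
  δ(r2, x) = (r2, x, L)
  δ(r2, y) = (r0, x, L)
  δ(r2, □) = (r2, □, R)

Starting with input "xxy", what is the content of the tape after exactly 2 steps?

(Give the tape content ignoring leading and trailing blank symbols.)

Execution trace:
Initial: [r0]xxy
Step 1: δ(r0, x) = (r1, □, L) → [r1]□□xy
Step 2: δ(r1, □) = (rR, y, R) → y[rR]□xy

The machine reaches the reject state rR and halts.

After 2 steps, the tape (ignoring leading/trailing blanks) is: y□xy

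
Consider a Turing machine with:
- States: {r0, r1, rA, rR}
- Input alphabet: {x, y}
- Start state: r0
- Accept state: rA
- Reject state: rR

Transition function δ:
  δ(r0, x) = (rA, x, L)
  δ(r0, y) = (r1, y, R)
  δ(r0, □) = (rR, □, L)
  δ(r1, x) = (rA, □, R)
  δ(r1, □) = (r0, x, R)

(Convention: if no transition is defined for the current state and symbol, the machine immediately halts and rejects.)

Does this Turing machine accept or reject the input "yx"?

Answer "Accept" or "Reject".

Execution trace:
Initial: [r0]yx
Step 1: δ(r0, y) = (r1, y, R) → y[r1]x
Step 2: δ(r1, x) = (rA, □, R) → y□[rA]□

The machine reaches the accept state rA and halts.

Answer: Accept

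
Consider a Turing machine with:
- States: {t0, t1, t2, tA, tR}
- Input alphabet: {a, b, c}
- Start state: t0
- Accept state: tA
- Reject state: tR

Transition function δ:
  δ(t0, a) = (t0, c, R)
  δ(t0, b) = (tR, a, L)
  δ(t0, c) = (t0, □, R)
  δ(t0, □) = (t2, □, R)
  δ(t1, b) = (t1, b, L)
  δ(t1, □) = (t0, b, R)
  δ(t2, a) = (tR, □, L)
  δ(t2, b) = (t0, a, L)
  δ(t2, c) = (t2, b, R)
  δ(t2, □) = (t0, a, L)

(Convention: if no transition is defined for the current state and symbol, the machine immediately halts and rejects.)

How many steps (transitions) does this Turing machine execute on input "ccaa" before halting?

Execution trace:
Initial: [t0]ccaa
Step 1: δ(t0, c) = (t0, □, R) → □[t0]caa
Step 2: δ(t0, c) = (t0, □, R) → □□[t0]aa
Step 3: δ(t0, a) = (t0, c, R) → □□c[t0]a
Step 4: δ(t0, a) = (t0, c, R) → □□cc[t0]□
Step 5: δ(t0, □) = (t2, □, R) → □□cc□[t2]□
Step 6: δ(t2, □) = (t0, a, L) → □□cc[t0]□a
Step 7: δ(t0, □) = (t2, □, R) → □□cc□[t2]a
Step 8: δ(t2, a) = (tR, □, L) → □□cc[tR]□□

The machine reaches the reject state tR and halts.

The machine executed 8 steps before halting.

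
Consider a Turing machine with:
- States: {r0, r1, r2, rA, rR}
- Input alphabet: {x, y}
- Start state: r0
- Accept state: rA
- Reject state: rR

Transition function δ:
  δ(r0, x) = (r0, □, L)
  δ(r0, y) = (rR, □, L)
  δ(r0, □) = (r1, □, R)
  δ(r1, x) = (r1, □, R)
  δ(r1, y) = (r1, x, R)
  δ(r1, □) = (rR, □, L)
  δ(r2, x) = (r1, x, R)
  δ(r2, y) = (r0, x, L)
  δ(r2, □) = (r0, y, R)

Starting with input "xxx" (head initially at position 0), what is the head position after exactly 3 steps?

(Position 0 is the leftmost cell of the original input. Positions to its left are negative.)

Execution trace (head position shown):
Step 0: [r0]xxx  (head at position 0)
Step 1: move left → [r0]□□xx  (head at position -1)
Step 2: move right → □[r1]□xx  (head at position 0)
Step 3: move left → [rR]□□xx  (head at position -1)

After 3 steps, the head is at position -1.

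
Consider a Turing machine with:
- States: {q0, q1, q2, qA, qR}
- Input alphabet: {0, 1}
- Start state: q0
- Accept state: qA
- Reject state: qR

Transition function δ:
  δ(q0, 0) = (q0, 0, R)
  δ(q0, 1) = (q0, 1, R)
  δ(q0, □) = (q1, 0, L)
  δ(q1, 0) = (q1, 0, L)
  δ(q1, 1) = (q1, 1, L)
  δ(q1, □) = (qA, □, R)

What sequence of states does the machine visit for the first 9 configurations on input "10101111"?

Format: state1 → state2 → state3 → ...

Execution trace:
Initial: [q0]10101111
Step 1: δ(q0, 1) = (q0, 1, R) → 1[q0]0101111
Step 2: δ(q0, 0) = (q0, 0, R) → 10[q0]101111
Step 3: δ(q0, 1) = (q0, 1, R) → 101[q0]01111
Step 4: δ(q0, 0) = (q0, 0, R) → 1010[q0]1111
Step 5: δ(q0, 1) = (q0, 1, R) → 10101[q0]111
Step 6: δ(q0, 1) = (q0, 1, R) → 101011[q0]11
Step 7: δ(q0, 1) = (q0, 1, R) → 1010111[q0]1
Step 8: δ(q0, 1) = (q0, 1, R) → 10101111[q0]□

State sequence: q0 → q0 → q0 → q0 → q0 → q0 → q0 → q0 → q0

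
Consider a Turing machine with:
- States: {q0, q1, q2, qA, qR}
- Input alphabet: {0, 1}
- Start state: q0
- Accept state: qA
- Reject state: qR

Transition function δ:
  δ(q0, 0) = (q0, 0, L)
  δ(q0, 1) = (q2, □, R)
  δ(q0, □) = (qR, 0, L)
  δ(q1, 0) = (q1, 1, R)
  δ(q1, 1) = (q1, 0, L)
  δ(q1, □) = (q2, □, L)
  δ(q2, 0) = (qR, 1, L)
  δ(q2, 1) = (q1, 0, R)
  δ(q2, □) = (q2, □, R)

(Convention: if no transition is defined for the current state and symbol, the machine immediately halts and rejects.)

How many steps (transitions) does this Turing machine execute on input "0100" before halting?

Execution trace:
Initial: [q0]0100
Step 1: δ(q0, 0) = (q0, 0, L) → [q0]□0100
Step 2: δ(q0, □) = (qR, 0, L) → [qR]□00100

The machine reaches the reject state qR and halts.

The machine executed 2 steps before halting.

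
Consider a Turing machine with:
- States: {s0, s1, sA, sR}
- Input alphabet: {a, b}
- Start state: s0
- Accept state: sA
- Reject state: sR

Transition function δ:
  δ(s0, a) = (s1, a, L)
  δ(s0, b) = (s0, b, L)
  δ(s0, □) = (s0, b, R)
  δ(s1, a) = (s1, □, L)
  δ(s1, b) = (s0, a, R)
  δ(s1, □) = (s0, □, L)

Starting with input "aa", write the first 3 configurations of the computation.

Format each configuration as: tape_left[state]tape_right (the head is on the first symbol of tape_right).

Transitions applied:
Step 1: δ(s0, a) = (s1, a, L)
Step 2: δ(s1, □) = (s0, □, L)

The first 3 configurations are:
[s0]aa ⊢ [s1]□aa ⊢ [s0]□□aa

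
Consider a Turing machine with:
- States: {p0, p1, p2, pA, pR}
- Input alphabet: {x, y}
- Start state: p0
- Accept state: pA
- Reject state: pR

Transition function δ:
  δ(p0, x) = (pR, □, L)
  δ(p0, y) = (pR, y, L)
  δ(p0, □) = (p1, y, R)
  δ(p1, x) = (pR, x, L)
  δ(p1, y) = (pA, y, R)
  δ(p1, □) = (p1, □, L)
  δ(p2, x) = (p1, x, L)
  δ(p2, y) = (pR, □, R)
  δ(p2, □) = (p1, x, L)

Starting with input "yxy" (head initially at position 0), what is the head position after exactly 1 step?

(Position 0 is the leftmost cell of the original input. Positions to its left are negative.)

Execution trace (head position shown):
Step 0: [p0]yxy  (head at position 0)
Step 1: move left → [pR]□yxy  (head at position -1)

After 1 step, the head is at position -1.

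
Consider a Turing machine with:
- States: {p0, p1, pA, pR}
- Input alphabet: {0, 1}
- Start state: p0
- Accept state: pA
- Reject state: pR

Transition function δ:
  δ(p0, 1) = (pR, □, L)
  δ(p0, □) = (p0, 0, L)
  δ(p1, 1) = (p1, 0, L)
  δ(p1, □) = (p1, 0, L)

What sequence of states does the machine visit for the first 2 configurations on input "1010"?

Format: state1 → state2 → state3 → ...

Execution trace:
Initial: [p0]1010
Step 1: δ(p0, 1) = (pR, □, L) → [pR]□□010

The machine reaches the reject state pR and halts.

State sequence: p0 → pR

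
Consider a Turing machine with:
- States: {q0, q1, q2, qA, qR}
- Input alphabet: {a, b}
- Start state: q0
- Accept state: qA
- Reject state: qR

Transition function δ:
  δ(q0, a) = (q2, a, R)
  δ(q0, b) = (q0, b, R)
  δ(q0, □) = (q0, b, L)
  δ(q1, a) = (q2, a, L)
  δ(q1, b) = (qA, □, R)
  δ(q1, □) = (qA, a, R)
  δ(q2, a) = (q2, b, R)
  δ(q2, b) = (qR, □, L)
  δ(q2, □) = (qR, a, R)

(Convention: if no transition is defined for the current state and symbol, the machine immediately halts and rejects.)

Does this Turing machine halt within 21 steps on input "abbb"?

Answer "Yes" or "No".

Execution trace:
Initial: [q0]abbb
Step 1: δ(q0, a) = (q2, a, R) → a[q2]bbb
Step 2: δ(q2, b) = (qR, □, L) → [qR]a□bb

The machine reaches the reject state qR and halts.
The machine halted after 2 steps (within the 21-step bound).

Answer: Yes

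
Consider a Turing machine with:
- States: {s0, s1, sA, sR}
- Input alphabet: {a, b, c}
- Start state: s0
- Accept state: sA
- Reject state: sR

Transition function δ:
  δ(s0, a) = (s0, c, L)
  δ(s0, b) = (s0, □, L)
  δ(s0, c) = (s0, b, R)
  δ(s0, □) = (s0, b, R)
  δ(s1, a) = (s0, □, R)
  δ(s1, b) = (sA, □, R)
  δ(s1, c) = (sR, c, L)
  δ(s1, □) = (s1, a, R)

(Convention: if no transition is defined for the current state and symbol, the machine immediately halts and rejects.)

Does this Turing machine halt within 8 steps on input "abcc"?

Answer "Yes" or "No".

Execution trace:
Initial: [s0]abcc
Step 1: δ(s0, a) = (s0, c, L) → [s0]□cbcc
Step 2: δ(s0, □) = (s0, b, R) → b[s0]cbcc
Step 3: δ(s0, c) = (s0, b, R) → bb[s0]bcc
Step 4: δ(s0, b) = (s0, □, L) → b[s0]b□cc
Step 5: δ(s0, b) = (s0, □, L) → [s0]b□□cc
Step 6: δ(s0, b) = (s0, □, L) → [s0]□□□□cc
Step 7: δ(s0, □) = (s0, b, R) → b[s0]□□□cc
Step 8: δ(s0, □) = (s0, b, R) → bb[s0]□□cc

The machine has not reached a halting state after 8 steps.
The machine did not halt within the 8-step bound.

Answer: No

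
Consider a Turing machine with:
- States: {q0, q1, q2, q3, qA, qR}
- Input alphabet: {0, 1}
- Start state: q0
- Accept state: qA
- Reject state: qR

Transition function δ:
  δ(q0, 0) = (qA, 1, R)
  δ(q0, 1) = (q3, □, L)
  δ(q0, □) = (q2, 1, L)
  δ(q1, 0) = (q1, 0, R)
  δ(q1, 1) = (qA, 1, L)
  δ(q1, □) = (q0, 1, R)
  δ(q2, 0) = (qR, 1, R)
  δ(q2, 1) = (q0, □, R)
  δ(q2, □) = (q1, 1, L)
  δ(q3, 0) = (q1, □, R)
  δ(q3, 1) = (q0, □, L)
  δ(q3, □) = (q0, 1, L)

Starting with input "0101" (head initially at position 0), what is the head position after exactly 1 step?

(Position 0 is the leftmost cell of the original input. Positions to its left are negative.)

Execution trace (head position shown):
Step 0: [q0]0101  (head at position 0)
Step 1: move right → 1[qA]101  (head at position 1)

After 1 step, the head is at position 1.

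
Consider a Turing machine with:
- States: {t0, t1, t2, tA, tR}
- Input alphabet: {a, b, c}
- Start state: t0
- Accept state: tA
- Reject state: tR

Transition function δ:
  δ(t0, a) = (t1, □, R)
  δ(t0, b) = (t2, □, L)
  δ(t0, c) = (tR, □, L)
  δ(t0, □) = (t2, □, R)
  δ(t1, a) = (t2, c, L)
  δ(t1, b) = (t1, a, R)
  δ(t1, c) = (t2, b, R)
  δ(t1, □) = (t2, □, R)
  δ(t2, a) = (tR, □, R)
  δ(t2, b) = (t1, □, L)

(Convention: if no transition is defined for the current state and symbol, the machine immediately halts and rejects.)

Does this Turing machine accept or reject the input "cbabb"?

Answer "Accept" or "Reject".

Execution trace:
Initial: [t0]cbabb
Step 1: δ(t0, c) = (tR, □, L) → [tR]□□babb

The machine reaches the reject state tR and halts.

Answer: Reject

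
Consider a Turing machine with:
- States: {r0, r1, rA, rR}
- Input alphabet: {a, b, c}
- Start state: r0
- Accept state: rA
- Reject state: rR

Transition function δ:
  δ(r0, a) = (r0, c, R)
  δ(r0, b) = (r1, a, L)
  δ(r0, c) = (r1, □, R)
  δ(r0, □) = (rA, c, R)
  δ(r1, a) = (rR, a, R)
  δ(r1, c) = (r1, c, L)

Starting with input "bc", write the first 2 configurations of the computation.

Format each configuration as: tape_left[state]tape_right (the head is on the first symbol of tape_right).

Transitions applied:
Step 1: δ(r0, b) = (r1, a, L)

The first 2 configurations are:
[r0]bc ⊢ [r1]□ac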